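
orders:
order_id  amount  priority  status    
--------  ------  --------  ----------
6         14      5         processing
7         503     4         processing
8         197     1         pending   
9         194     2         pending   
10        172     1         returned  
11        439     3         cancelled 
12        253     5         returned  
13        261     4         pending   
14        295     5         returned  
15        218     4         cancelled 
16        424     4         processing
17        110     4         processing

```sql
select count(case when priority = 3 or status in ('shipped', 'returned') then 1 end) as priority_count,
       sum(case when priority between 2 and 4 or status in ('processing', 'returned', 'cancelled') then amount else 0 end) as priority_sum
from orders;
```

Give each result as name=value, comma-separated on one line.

[priority_count: priority = 3 or status in ('shipped', 'returned')]
order_id=6: ✗
order_id=7: ✗
order_id=8: ✗
order_id=9: ✗
order_id=10: ✓ → 1
order_id=11: ✓ → 1
order_id=12: ✓ → 1
order_id=13: ✗
order_id=14: ✓ → 1
order_id=15: ✗
order_id=16: ✗
order_id=17: ✗
priority_count = COUNT(1, 1, 1, 1) = 4
—
[priority_sum: priority between 2 and 4 or status in ('processing', 'returned', 'cancelled')]
order_id=6: ✓ → 14
order_id=7: ✓ → 503
order_id=8: ✗
order_id=9: ✓ → 194
order_id=10: ✓ → 172
order_id=11: ✓ → 439
order_id=12: ✓ → 253
order_id=13: ✓ → 261
order_id=14: ✓ → 295
order_id=15: ✓ → 218
order_id=16: ✓ → 424
order_id=17: ✓ → 110
priority_sum = 14 + 503 + 194 + 172 + 439 + 253 + 261 + 295 + 218 + 424 + 110 = 2883

priority_count=4, priority_sum=2883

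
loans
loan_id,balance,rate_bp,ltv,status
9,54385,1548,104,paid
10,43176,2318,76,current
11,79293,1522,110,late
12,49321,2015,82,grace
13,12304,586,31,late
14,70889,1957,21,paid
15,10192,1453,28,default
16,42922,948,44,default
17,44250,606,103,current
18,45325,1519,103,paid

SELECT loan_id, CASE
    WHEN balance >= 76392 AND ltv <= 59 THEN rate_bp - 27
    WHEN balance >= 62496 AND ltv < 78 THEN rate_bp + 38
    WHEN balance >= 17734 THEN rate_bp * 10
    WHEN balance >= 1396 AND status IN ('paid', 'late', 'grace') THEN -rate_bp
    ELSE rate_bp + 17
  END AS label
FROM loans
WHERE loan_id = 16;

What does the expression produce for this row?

9480

loan_id = 16: balance=42922, rate_bp=948, ltv=44, status=default.
balance >= 76392 AND ltv <= 59 → false
balance >= 62496 AND ltv < 78 → false
balance >= 17734 → true → 9480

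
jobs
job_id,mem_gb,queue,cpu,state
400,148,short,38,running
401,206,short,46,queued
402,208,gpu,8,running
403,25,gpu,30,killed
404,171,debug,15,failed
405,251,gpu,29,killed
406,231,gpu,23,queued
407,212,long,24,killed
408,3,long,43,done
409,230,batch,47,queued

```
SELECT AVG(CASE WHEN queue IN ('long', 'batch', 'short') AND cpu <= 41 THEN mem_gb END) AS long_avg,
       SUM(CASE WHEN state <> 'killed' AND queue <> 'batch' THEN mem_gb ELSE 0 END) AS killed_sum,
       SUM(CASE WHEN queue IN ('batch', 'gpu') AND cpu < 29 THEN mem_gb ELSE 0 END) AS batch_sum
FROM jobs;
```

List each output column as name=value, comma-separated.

[long_avg: queue IN ('long', 'batch', 'short') AND cpu <= 41]
job_id=400: ✓ → 148
job_id=401: ✗
job_id=402: ✗
job_id=403: ✗
job_id=404: ✗
job_id=405: ✗
job_id=406: ✗
job_id=407: ✓ → 212
job_id=408: ✗
job_id=409: ✗
long_avg = (148 + 212) / 2 = 180
—
[killed_sum: state <> 'killed' AND queue <> 'batch']
job_id=400: ✓ → 148
job_id=401: ✓ → 206
job_id=402: ✓ → 208
job_id=403: ✗
job_id=404: ✓ → 171
job_id=405: ✗
job_id=406: ✓ → 231
job_id=407: ✗
job_id=408: ✓ → 3
job_id=409: ✗
killed_sum = 148 + 206 + 208 + 171 + 231 + 3 = 967
—
[batch_sum: queue IN ('batch', 'gpu') AND cpu < 29]
job_id=400: ✗
job_id=401: ✗
job_id=402: ✓ → 208
job_id=403: ✗
job_id=404: ✗
job_id=405: ✗
job_id=406: ✓ → 231
job_id=407: ✗
job_id=408: ✗
job_id=409: ✗
batch_sum = 208 + 231 = 439

long_avg=180, killed_sum=967, batch_sum=439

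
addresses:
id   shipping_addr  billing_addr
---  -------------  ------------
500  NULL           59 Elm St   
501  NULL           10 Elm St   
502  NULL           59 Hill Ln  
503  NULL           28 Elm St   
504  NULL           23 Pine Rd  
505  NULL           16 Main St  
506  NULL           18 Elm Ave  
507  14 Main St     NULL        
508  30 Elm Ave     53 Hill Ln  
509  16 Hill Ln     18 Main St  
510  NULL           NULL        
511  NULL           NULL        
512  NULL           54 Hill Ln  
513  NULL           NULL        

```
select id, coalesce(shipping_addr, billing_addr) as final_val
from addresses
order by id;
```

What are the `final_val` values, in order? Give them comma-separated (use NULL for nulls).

59 Elm St, 10 Elm St, 59 Hill Ln, 28 Elm St, 23 Pine Rd, 16 Main St, 18 Elm Ave, 14 Main St, 30 Elm Ave, 16 Hill Ln, NULL, NULL, 54 Hill Ln, NULL

id=500: shipping_addr=NULL, billing_addr=59 Elm St → 59 Elm St
id=501: shipping_addr=NULL, billing_addr=10 Elm St → 10 Elm St
id=502: shipping_addr=NULL, billing_addr=59 Hill Ln → 59 Hill Ln
id=503: shipping_addr=NULL, billing_addr=28 Elm St → 28 Elm St
id=504: shipping_addr=NULL, billing_addr=23 Pine Rd → 23 Pine Rd
id=505: shipping_addr=NULL, billing_addr=16 Main St → 16 Main St
id=506: shipping_addr=NULL, billing_addr=18 Elm Ave → 18 Elm Ave
id=507: shipping_addr=14 Main St → 14 Main St
id=508: shipping_addr=30 Elm Ave → 30 Elm Ave
id=509: shipping_addr=16 Hill Ln → 16 Hill Ln
id=510: shipping_addr=NULL, billing_addr=NULL (all NULL) → NULL
id=511: shipping_addr=NULL, billing_addr=NULL (all NULL) → NULL
id=512: shipping_addr=NULL, billing_addr=54 Hill Ln → 54 Hill Ln
id=513: shipping_addr=NULL, billing_addr=NULL (all NULL) → NULL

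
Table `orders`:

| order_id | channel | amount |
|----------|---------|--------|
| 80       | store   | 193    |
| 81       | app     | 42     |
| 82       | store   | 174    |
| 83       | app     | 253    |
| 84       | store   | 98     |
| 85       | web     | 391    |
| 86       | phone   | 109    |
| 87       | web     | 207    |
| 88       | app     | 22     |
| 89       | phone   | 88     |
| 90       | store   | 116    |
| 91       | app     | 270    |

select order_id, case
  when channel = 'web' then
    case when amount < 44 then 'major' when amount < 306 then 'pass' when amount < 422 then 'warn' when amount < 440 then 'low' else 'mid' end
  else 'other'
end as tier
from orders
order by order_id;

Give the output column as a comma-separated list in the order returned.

order_id=80: channel='store' → outer ELSE → other
order_id=81: channel='app' → outer ELSE → other
order_id=82: channel='store' → outer ELSE → other
order_id=83: channel='app' → outer ELSE → other
order_id=84: channel='store' → outer ELSE → other
order_id=85: channel='web' → inner[amount < 422] → warn
order_id=86: channel='phone' → outer ELSE → other
order_id=87: channel='web' → inner[amount < 306] → pass
order_id=88: channel='app' → outer ELSE → other
order_id=89: channel='phone' → outer ELSE → other
order_id=90: channel='store' → outer ELSE → other
order_id=91: channel='app' → outer ELSE → other

other, other, other, other, other, warn, other, pass, other, other, other, other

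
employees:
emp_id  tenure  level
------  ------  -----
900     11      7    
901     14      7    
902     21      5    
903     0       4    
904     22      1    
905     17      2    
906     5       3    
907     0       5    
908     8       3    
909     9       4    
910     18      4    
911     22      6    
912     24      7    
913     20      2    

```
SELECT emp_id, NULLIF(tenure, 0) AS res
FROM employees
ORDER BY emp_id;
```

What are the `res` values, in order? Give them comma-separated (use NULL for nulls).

11, 14, 21, NULL, 22, 17, 5, NULL, 8, 9, 18, 22, 24, 20

emp_id=900: tenure=11 vs 0: differ → 11
emp_id=901: tenure=14 vs 0: differ → 14
emp_id=902: tenure=21 vs 0: differ → 21
emp_id=903: tenure=0 vs 0: equal → NULL
emp_id=904: tenure=22 vs 0: differ → 22
emp_id=905: tenure=17 vs 0: differ → 17
emp_id=906: tenure=5 vs 0: differ → 5
emp_id=907: tenure=0 vs 0: equal → NULL
emp_id=908: tenure=8 vs 0: differ → 8
emp_id=909: tenure=9 vs 0: differ → 9
emp_id=910: tenure=18 vs 0: differ → 18
emp_id=911: tenure=22 vs 0: differ → 22
emp_id=912: tenure=24 vs 0: differ → 24
emp_id=913: tenure=20 vs 0: differ → 20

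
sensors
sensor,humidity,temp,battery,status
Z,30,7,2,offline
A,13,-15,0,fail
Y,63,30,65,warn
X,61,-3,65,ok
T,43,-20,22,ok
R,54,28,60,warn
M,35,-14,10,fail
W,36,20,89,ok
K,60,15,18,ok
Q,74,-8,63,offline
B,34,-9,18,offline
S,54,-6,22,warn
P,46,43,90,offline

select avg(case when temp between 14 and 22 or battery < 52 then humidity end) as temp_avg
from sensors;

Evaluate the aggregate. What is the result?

sensor=Z: ✓ → 30
sensor=A: ✓ → 13
sensor=Y: ✗
sensor=X: ✗
sensor=T: ✓ → 43
sensor=R: ✗
sensor=M: ✓ → 35
sensor=W: ✓ → 36
sensor=K: ✓ → 60
sensor=Q: ✗
sensor=B: ✓ → 34
sensor=S: ✓ → 54
sensor=P: ✗
temp_avg = (30 + 13 + 43 + 35 + 36 + 60 + 34 + 54) / 8 = 38.125

38.125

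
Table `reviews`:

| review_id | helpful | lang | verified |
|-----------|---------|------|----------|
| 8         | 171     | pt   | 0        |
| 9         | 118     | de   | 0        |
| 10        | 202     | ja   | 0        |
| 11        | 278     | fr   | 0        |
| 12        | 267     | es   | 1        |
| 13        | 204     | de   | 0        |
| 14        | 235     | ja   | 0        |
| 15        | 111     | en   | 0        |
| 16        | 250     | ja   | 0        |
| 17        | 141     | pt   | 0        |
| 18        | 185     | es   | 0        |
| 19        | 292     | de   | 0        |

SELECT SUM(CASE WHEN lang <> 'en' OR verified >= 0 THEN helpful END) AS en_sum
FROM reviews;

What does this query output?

2454

review_id=8: ✓ → 171
review_id=9: ✓ → 118
review_id=10: ✓ → 202
review_id=11: ✓ → 278
review_id=12: ✓ → 267
review_id=13: ✓ → 204
review_id=14: ✓ → 235
review_id=15: ✓ → 111
review_id=16: ✓ → 250
review_id=17: ✓ → 141
review_id=18: ✓ → 185
review_id=19: ✓ → 292
en_sum = 171 + 118 + 202 + 278 + 267 + 204 + 235 + 111 + 250 + 141 + 185 + 292 = 2454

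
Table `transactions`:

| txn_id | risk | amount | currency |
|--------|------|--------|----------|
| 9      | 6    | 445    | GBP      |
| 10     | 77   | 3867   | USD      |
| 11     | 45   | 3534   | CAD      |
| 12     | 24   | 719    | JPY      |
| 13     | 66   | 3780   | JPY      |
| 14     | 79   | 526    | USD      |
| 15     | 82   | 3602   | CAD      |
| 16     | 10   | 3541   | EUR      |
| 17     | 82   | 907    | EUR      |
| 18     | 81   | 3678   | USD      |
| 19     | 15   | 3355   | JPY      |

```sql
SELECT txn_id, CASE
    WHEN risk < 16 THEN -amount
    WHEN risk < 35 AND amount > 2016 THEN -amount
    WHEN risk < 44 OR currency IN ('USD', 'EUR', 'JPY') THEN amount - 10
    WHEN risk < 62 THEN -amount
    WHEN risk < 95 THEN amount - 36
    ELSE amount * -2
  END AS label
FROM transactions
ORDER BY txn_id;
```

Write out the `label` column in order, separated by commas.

txn_id=9: risk < 16 → -445
txn_id=10: risk < 44 OR currency IN ('USD', 'EUR', 'JPY') → 3857
txn_id=11: risk < 62 → -3534
txn_id=12: risk < 44 OR currency IN ('USD', 'EUR', 'JPY') → 709
txn_id=13: risk < 44 OR currency IN ('USD', 'EUR', 'JPY') → 3770
txn_id=14: risk < 44 OR currency IN ('USD', 'EUR', 'JPY') → 516
txn_id=15: risk < 95 → 3566
txn_id=16: risk < 16 → -3541
txn_id=17: risk < 44 OR currency IN ('USD', 'EUR', 'JPY') → 897
txn_id=18: risk < 44 OR currency IN ('USD', 'EUR', 'JPY') → 3668
txn_id=19: risk < 16 → -3355

-445, 3857, -3534, 709, 3770, 516, 3566, -3541, 897, 3668, -3355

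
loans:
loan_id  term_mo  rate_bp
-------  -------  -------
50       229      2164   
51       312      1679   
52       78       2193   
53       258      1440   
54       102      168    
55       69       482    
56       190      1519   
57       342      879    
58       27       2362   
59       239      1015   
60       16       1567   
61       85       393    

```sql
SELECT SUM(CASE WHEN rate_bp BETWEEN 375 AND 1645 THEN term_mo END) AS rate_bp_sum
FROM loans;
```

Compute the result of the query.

1199

loan_id=50: ✗
loan_id=51: ✗
loan_id=52: ✗
loan_id=53: ✓ → 258
loan_id=54: ✗
loan_id=55: ✓ → 69
loan_id=56: ✓ → 190
loan_id=57: ✓ → 342
loan_id=58: ✗
loan_id=59: ✓ → 239
loan_id=60: ✓ → 16
loan_id=61: ✓ → 85
rate_bp_sum = 258 + 69 + 190 + 342 + 239 + 16 + 85 = 1199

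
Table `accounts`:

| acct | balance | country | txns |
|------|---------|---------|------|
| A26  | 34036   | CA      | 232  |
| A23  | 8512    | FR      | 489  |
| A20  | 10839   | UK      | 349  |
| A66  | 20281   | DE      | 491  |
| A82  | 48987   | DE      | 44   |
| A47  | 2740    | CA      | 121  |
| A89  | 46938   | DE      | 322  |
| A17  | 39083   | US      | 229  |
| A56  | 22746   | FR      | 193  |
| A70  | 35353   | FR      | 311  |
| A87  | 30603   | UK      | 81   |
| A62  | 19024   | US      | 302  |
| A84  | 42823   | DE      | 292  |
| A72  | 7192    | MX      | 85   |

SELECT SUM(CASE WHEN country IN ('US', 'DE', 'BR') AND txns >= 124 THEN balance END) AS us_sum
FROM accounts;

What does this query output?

acct=A26: ✗
acct=A23: ✗
acct=A20: ✗
acct=A66: ✓ → 20281
acct=A82: ✗
acct=A47: ✗
acct=A89: ✓ → 46938
acct=A17: ✓ → 39083
acct=A56: ✗
acct=A70: ✗
acct=A87: ✗
acct=A62: ✓ → 19024
acct=A84: ✓ → 42823
acct=A72: ✗
us_sum = 20281 + 46938 + 39083 + 19024 + 42823 = 168149

168149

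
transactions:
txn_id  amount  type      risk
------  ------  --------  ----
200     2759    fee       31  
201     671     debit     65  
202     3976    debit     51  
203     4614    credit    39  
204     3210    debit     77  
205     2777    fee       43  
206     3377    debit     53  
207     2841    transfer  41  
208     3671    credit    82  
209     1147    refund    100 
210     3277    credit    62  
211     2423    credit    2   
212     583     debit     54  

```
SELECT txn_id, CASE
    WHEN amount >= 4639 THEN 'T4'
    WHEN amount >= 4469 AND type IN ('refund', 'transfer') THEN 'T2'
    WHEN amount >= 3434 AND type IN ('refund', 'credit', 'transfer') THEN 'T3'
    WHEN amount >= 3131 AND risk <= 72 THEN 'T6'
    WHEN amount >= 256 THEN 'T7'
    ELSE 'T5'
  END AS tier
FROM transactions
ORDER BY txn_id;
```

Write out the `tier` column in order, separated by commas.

txn_id=200: amount >= 256 → T7
txn_id=201: amount >= 256 → T7
txn_id=202: amount >= 3131 AND risk <= 72 → T6
txn_id=203: amount >= 3434 AND type IN ('refund', 'credit', 'transfer') → T3
txn_id=204: amount >= 256 → T7
txn_id=205: amount >= 256 → T7
txn_id=206: amount >= 3131 AND risk <= 72 → T6
txn_id=207: amount >= 256 → T7
txn_id=208: amount >= 3434 AND type IN ('refund', 'credit', 'transfer') → T3
txn_id=209: amount >= 256 → T7
txn_id=210: amount >= 3131 AND risk <= 72 → T6
txn_id=211: amount >= 256 → T7
txn_id=212: amount >= 256 → T7

T7, T7, T6, T3, T7, T7, T6, T7, T3, T7, T6, T7, T7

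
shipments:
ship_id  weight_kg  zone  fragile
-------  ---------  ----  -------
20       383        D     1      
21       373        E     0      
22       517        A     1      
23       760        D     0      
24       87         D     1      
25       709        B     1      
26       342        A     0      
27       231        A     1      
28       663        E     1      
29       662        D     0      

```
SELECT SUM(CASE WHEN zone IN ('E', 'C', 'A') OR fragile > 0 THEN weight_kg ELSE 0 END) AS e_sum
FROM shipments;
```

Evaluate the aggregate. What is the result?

ship_id=20: ✓ → 383
ship_id=21: ✓ → 373
ship_id=22: ✓ → 517
ship_id=23: ✗
ship_id=24: ✓ → 87
ship_id=25: ✓ → 709
ship_id=26: ✓ → 342
ship_id=27: ✓ → 231
ship_id=28: ✓ → 663
ship_id=29: ✗
e_sum = 383 + 373 + 517 + 87 + 709 + 342 + 231 + 663 = 3305

3305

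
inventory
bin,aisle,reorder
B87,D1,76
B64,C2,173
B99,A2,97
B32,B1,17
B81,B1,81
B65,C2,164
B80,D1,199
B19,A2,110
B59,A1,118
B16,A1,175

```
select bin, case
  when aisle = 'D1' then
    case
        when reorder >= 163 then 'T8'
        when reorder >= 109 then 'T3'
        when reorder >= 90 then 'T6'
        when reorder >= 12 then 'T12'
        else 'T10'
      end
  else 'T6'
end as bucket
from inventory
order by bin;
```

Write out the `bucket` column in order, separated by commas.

bin=B16: aisle='A1' → outer ELSE → T6
bin=B19: aisle='A2' → outer ELSE → T6
bin=B32: aisle='B1' → outer ELSE → T6
bin=B59: aisle='A1' → outer ELSE → T6
bin=B64: aisle='C2' → outer ELSE → T6
bin=B65: aisle='C2' → outer ELSE → T6
bin=B80: aisle='D1' → inner[reorder >= 163] → T8
bin=B81: aisle='B1' → outer ELSE → T6
bin=B87: aisle='D1' → inner[reorder >= 12] → T12
bin=B99: aisle='A2' → outer ELSE → T6

T6, T6, T6, T6, T6, T6, T8, T6, T12, T6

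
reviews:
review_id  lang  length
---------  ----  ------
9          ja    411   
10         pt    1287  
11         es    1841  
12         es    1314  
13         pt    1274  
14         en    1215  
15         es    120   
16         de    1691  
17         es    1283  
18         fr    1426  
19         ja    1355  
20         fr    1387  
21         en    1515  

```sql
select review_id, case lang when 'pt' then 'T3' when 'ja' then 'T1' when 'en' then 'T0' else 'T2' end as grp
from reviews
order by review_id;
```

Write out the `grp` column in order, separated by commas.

review_id=9: lang='ja' → T1
review_id=10: lang='pt' → T3
review_id=11: ELSE → T2
review_id=12: ELSE → T2
review_id=13: lang='pt' → T3
review_id=14: lang='en' → T0
review_id=15: ELSE → T2
review_id=16: ELSE → T2
review_id=17: ELSE → T2
review_id=18: ELSE → T2
review_id=19: lang='ja' → T1
review_id=20: ELSE → T2
review_id=21: lang='en' → T0

T1, T3, T2, T2, T3, T0, T2, T2, T2, T2, T1, T2, T0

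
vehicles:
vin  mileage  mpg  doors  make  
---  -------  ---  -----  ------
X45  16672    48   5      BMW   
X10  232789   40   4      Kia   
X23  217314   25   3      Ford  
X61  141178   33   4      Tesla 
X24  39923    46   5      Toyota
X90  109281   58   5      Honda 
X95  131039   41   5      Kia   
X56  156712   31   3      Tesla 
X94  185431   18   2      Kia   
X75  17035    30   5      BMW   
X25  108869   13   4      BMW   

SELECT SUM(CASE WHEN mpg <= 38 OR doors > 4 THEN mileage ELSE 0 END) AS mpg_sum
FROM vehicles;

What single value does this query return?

vin=X45: ✓ → 16672
vin=X10: ✗
vin=X23: ✓ → 217314
vin=X61: ✓ → 141178
vin=X24: ✓ → 39923
vin=X90: ✓ → 109281
vin=X95: ✓ → 131039
vin=X56: ✓ → 156712
vin=X94: ✓ → 185431
vin=X75: ✓ → 17035
vin=X25: ✓ → 108869
mpg_sum = 16672 + 217314 + 141178 + 39923 + 109281 + 131039 + 156712 + 185431 + 17035 + 108869 = 1123454

1123454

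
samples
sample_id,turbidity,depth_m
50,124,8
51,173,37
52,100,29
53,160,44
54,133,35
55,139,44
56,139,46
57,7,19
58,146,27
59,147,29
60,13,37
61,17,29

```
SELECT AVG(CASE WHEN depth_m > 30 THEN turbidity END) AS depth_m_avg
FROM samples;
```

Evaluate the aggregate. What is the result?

sample_id=50: ✗
sample_id=51: ✓ → 173
sample_id=52: ✗
sample_id=53: ✓ → 160
sample_id=54: ✓ → 133
sample_id=55: ✓ → 139
sample_id=56: ✓ → 139
sample_id=57: ✗
sample_id=58: ✗
sample_id=59: ✗
sample_id=60: ✓ → 13
sample_id=61: ✗
depth_m_avg = (173 + 160 + 133 + 139 + 139 + 13) / 6 = 126.1666666667

126.1666666667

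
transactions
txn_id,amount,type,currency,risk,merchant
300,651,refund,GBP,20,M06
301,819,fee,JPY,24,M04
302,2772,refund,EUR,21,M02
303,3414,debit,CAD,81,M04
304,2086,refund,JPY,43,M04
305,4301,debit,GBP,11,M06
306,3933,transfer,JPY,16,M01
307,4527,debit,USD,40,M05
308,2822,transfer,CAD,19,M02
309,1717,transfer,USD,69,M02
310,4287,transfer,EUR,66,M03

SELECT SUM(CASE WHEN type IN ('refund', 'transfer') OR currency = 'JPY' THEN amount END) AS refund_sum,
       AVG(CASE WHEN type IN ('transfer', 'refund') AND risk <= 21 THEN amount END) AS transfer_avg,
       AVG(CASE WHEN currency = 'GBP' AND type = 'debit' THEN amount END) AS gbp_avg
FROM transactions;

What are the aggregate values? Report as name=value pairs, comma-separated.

refund_sum=19087, transfer_avg=2544.5, gbp_avg=4301

[refund_sum: type IN ('refund', 'transfer') OR currency = 'JPY']
txn_id=300: ✓ → 651
txn_id=301: ✓ → 819
txn_id=302: ✓ → 2772
txn_id=303: ✗
txn_id=304: ✓ → 2086
txn_id=305: ✗
txn_id=306: ✓ → 3933
txn_id=307: ✗
txn_id=308: ✓ → 2822
txn_id=309: ✓ → 1717
txn_id=310: ✓ → 4287
refund_sum = 651 + 819 + 2772 + 2086 + 3933 + 2822 + 1717 + 4287 = 19087
—
[transfer_avg: type IN ('transfer', 'refund') AND risk <= 21]
txn_id=300: ✓ → 651
txn_id=301: ✗
txn_id=302: ✓ → 2772
txn_id=303: ✗
txn_id=304: ✗
txn_id=305: ✗
txn_id=306: ✓ → 3933
txn_id=307: ✗
txn_id=308: ✓ → 2822
txn_id=309: ✗
txn_id=310: ✗
transfer_avg = (651 + 2772 + 3933 + 2822) / 4 = 2544.5
—
[gbp_avg: currency = 'GBP' AND type = 'debit']
txn_id=300: ✗
txn_id=301: ✗
txn_id=302: ✗
txn_id=303: ✗
txn_id=304: ✗
txn_id=305: ✓ → 4301
txn_id=306: ✗
txn_id=307: ✗
txn_id=308: ✗
txn_id=309: ✗
txn_id=310: ✗
gbp_avg = 4301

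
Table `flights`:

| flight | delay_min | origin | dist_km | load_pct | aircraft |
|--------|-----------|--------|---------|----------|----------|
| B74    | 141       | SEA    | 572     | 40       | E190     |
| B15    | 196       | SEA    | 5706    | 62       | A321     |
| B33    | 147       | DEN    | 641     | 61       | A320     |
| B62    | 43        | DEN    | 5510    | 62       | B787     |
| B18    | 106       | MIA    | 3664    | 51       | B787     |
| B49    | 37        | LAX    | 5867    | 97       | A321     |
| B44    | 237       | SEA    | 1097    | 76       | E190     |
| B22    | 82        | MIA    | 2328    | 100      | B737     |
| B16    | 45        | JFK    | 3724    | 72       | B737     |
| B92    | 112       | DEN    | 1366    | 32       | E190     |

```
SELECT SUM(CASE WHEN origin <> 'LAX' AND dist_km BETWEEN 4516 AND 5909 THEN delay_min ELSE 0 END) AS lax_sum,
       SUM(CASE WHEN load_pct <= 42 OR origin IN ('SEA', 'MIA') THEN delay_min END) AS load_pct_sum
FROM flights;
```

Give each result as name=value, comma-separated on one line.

[lax_sum: origin <> 'LAX' AND dist_km BETWEEN 4516 AND 5909]
flight=B74: ✗
flight=B15: ✓ → 196
flight=B33: ✗
flight=B62: ✓ → 43
flight=B18: ✗
flight=B49: ✗
flight=B44: ✗
flight=B22: ✗
flight=B16: ✗
flight=B92: ✗
lax_sum = 196 + 43 = 239
—
[load_pct_sum: load_pct <= 42 OR origin IN ('SEA', 'MIA')]
flight=B74: ✓ → 141
flight=B15: ✓ → 196
flight=B33: ✗
flight=B62: ✗
flight=B18: ✓ → 106
flight=B49: ✗
flight=B44: ✓ → 237
flight=B22: ✓ → 82
flight=B16: ✗
flight=B92: ✓ → 112
load_pct_sum = 141 + 196 + 106 + 237 + 82 + 112 = 874

lax_sum=239, load_pct_sum=874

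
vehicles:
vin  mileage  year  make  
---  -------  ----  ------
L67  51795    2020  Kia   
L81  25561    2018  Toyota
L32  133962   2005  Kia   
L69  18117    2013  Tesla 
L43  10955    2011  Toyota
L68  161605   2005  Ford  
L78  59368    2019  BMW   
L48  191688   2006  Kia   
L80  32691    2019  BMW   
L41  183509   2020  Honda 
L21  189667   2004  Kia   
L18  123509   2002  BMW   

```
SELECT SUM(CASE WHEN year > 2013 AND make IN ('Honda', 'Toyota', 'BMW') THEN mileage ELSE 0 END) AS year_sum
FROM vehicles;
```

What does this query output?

vin=L67: ✗
vin=L81: ✓ → 25561
vin=L32: ✗
vin=L69: ✗
vin=L43: ✗
vin=L68: ✗
vin=L78: ✓ → 59368
vin=L48: ✗
vin=L80: ✓ → 32691
vin=L41: ✓ → 183509
vin=L21: ✗
vin=L18: ✗
year_sum = 25561 + 59368 + 32691 + 183509 = 301129

301129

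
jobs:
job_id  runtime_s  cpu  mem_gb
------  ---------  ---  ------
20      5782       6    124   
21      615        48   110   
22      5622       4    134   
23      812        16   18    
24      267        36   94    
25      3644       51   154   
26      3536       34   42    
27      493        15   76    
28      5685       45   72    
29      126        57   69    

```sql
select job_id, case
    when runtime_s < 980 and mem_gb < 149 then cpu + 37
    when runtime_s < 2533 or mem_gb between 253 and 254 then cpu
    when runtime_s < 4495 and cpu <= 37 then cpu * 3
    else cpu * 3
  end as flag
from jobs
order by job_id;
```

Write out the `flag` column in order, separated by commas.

18, 85, 12, 53, 73, 153, 102, 52, 135, 94

job_id=20: ELSE → 18
job_id=21: runtime_s < 980 and mem_gb < 149 → 85
job_id=22: ELSE → 12
job_id=23: runtime_s < 980 and mem_gb < 149 → 53
job_id=24: runtime_s < 980 and mem_gb < 149 → 73
job_id=25: ELSE → 153
job_id=26: runtime_s < 4495 and cpu <= 37 → 102
job_id=27: runtime_s < 980 and mem_gb < 149 → 52
job_id=28: ELSE → 135
job_id=29: runtime_s < 980 and mem_gb < 149 → 94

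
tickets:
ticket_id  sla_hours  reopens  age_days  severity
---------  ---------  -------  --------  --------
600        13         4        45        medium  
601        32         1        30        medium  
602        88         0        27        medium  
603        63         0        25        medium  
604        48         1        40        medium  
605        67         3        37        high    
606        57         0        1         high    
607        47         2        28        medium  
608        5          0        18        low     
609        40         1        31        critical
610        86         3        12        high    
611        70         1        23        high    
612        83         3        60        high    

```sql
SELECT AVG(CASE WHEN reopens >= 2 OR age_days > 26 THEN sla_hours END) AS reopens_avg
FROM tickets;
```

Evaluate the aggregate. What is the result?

ticket_id=600: ✓ → 13
ticket_id=601: ✓ → 32
ticket_id=602: ✓ → 88
ticket_id=603: ✗
ticket_id=604: ✓ → 48
ticket_id=605: ✓ → 67
ticket_id=606: ✗
ticket_id=607: ✓ → 47
ticket_id=608: ✗
ticket_id=609: ✓ → 40
ticket_id=610: ✓ → 86
ticket_id=611: ✗
ticket_id=612: ✓ → 83
reopens_avg = (13 + 32 + 88 + 48 + 67 + 47 + 40 + 86 + 83) / 9 = 56

56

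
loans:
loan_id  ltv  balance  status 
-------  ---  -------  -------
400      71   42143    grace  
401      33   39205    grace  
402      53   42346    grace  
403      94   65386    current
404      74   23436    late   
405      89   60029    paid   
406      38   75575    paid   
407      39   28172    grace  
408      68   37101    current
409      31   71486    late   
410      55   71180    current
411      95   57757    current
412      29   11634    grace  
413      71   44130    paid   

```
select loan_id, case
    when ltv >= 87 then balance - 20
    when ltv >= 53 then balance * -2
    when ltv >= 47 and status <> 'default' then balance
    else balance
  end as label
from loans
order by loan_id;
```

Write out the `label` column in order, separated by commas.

-84286, 39205, -84692, 65366, -46872, 60009, 75575, 28172, -74202, 71486, -142360, 57737, 11634, -88260

loan_id=400: ltv >= 53 → -84286
loan_id=401: ELSE → 39205
loan_id=402: ltv >= 53 → -84692
loan_id=403: ltv >= 87 → 65366
loan_id=404: ltv >= 53 → -46872
loan_id=405: ltv >= 87 → 60009
loan_id=406: ELSE → 75575
loan_id=407: ELSE → 28172
loan_id=408: ltv >= 53 → -74202
loan_id=409: ELSE → 71486
loan_id=410: ltv >= 53 → -142360
loan_id=411: ltv >= 87 → 57737
loan_id=412: ELSE → 11634
loan_id=413: ltv >= 53 → -88260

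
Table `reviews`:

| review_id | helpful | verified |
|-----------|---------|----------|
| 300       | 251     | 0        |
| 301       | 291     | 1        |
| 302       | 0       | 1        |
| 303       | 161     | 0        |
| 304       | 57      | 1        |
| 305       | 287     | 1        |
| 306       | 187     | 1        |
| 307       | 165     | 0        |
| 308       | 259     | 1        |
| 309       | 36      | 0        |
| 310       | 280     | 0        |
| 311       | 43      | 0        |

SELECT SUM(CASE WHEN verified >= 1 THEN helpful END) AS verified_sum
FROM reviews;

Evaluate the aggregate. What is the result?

review_id=300: ✗
review_id=301: ✓ → 291
review_id=302: ✓ → 0
review_id=303: ✗
review_id=304: ✓ → 57
review_id=305: ✓ → 287
review_id=306: ✓ → 187
review_id=307: ✗
review_id=308: ✓ → 259
review_id=309: ✗
review_id=310: ✗
review_id=311: ✗
verified_sum = 291 + 57 + 287 + 187 + 259 = 1081

1081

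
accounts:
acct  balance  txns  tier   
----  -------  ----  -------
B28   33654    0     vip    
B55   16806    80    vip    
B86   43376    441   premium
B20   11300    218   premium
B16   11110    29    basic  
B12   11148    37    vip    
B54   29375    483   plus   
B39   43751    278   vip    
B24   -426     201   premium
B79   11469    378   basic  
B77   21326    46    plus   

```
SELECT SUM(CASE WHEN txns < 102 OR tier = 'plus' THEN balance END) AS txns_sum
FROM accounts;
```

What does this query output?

acct=B28: ✓ → 33654
acct=B55: ✓ → 16806
acct=B86: ✗
acct=B20: ✗
acct=B16: ✓ → 11110
acct=B12: ✓ → 11148
acct=B54: ✓ → 29375
acct=B39: ✗
acct=B24: ✗
acct=B79: ✗
acct=B77: ✓ → 21326
txns_sum = 33654 + 16806 + 11110 + 11148 + 29375 + 21326 = 123419

123419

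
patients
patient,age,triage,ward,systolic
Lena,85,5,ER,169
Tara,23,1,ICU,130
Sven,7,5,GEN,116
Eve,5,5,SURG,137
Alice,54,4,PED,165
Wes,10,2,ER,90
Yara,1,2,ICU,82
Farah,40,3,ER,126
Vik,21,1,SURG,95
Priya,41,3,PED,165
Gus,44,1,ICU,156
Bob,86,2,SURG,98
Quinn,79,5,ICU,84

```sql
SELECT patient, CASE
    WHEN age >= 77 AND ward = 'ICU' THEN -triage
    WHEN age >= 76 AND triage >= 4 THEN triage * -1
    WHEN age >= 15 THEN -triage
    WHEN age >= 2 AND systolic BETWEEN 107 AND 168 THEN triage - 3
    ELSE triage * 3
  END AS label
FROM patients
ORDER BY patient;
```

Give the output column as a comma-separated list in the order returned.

patient=Alice: age >= 15 → -4
patient=Bob: age >= 15 → -2
patient=Eve: age >= 2 AND systolic BETWEEN 107 AND 168 → 2
patient=Farah: age >= 15 → -3
patient=Gus: age >= 15 → -1
patient=Lena: age >= 76 AND triage >= 4 → -5
patient=Priya: age >= 15 → -3
patient=Quinn: age >= 77 AND ward = 'ICU' → -5
patient=Sven: age >= 2 AND systolic BETWEEN 107 AND 168 → 2
patient=Tara: age >= 15 → -1
patient=Vik: age >= 15 → -1
patient=Wes: ELSE → 6
patient=Yara: ELSE → 6

-4, -2, 2, -3, -1, -5, -3, -5, 2, -1, -1, 6, 6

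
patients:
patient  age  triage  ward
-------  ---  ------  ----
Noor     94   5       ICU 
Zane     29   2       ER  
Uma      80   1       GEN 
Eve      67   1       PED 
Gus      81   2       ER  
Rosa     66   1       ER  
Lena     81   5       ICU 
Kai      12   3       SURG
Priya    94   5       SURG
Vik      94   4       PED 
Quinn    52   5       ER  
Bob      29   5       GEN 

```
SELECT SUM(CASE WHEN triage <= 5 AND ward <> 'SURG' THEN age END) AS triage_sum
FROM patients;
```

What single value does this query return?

673

patient=Noor: ✓ → 94
patient=Zane: ✓ → 29
patient=Uma: ✓ → 80
patient=Eve: ✓ → 67
patient=Gus: ✓ → 81
patient=Rosa: ✓ → 66
patient=Lena: ✓ → 81
patient=Kai: ✗
patient=Priya: ✗
patient=Vik: ✓ → 94
patient=Quinn: ✓ → 52
patient=Bob: ✓ → 29
triage_sum = 94 + 29 + 80 + 67 + 81 + 66 + 81 + 94 + 52 + 29 = 673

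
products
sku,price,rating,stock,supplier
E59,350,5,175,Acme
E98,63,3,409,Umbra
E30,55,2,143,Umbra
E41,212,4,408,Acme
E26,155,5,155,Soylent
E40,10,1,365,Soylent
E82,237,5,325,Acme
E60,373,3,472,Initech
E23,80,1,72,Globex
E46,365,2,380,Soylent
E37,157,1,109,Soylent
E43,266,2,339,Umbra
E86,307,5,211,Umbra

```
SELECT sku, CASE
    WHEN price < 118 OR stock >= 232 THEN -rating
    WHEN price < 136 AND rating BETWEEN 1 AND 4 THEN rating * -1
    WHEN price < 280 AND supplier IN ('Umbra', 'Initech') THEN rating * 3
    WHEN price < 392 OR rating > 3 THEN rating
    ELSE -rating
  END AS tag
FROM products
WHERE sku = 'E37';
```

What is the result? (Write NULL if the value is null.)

sku = E37: price=157, rating=1, stock=109, supplier=Soylent.
price < 118 OR stock >= 232 → false
price < 136 AND rating BETWEEN 1 AND 4 → false
price < 280 AND supplier IN ('Umbra', 'Initech') → false
price < 392 OR rating > 3 → true → 1

1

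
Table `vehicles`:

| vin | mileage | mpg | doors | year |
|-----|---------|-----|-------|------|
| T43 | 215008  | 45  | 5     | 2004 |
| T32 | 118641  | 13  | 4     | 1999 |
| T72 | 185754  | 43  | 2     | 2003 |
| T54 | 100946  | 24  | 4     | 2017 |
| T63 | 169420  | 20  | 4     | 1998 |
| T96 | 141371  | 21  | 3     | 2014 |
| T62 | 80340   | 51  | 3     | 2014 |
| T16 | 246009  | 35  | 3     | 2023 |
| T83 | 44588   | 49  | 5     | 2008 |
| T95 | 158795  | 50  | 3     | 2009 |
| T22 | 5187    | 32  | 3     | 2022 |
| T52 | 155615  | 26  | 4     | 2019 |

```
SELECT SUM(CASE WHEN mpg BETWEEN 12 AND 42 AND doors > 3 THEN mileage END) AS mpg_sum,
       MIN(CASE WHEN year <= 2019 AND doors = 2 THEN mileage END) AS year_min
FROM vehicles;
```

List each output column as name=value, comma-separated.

mpg_sum=544622, year_min=185754

[mpg_sum: mpg BETWEEN 12 AND 42 AND doors > 3]
vin=T43: ✗
vin=T32: ✓ → 118641
vin=T72: ✗
vin=T54: ✓ → 100946
vin=T63: ✓ → 169420
vin=T96: ✗
vin=T62: ✗
vin=T16: ✗
vin=T83: ✗
vin=T95: ✗
vin=T22: ✗
vin=T52: ✓ → 155615
mpg_sum = 118641 + 100946 + 169420 + 155615 = 544622
—
[year_min: year <= 2019 AND doors = 2]
vin=T43: ✗
vin=T32: ✗
vin=T72: ✓ → 185754
vin=T54: ✗
vin=T63: ✗
vin=T96: ✗
vin=T62: ✗
vin=T16: ✗
vin=T83: ✗
vin=T95: ✗
vin=T22: ✗
vin=T52: ✗
year_min = MIN(185754) = 185754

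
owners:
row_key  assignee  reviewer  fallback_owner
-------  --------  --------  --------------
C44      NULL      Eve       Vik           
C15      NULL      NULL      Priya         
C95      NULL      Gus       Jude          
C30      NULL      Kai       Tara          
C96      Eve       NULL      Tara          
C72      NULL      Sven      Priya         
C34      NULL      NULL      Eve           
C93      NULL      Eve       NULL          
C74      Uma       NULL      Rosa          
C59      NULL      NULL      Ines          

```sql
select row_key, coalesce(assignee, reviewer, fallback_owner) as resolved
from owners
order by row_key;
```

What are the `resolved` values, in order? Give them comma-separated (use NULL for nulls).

row_key=C15: assignee=NULL, reviewer=NULL, fallback_owner=Priya → Priya
row_key=C30: assignee=NULL, reviewer=Kai → Kai
row_key=C34: assignee=NULL, reviewer=NULL, fallback_owner=Eve → Eve
row_key=C44: assignee=NULL, reviewer=Eve → Eve
row_key=C59: assignee=NULL, reviewer=NULL, fallback_owner=Ines → Ines
row_key=C72: assignee=NULL, reviewer=Sven → Sven
row_key=C74: assignee=Uma → Uma
row_key=C93: assignee=NULL, reviewer=Eve → Eve
row_key=C95: assignee=NULL, reviewer=Gus → Gus
row_key=C96: assignee=Eve → Eve

Priya, Kai, Eve, Eve, Ines, Sven, Uma, Eve, Gus, Eve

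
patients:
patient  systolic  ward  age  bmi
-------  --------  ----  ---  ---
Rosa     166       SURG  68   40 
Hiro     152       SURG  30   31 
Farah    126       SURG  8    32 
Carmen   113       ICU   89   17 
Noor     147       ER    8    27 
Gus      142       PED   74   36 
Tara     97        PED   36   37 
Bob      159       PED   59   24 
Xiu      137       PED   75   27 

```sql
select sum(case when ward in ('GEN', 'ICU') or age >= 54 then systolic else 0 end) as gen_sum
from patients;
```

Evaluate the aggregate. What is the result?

717

patient=Rosa: ✓ → 166
patient=Hiro: ✗
patient=Farah: ✗
patient=Carmen: ✓ → 113
patient=Noor: ✗
patient=Gus: ✓ → 142
patient=Tara: ✗
patient=Bob: ✓ → 159
patient=Xiu: ✓ → 137
gen_sum = 166 + 113 + 142 + 159 + 137 = 717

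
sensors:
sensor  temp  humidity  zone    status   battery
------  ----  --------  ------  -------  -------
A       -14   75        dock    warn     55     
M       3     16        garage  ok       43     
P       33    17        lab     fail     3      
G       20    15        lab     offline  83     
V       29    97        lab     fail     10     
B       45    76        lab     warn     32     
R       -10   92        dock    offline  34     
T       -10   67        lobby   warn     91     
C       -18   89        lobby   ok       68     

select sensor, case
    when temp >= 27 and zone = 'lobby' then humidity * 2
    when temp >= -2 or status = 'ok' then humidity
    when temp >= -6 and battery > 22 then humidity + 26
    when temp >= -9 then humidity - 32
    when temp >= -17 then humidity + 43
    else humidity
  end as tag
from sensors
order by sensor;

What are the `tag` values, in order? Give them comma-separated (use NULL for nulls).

118, 76, 89, 15, 16, 17, 135, 110, 97

sensor=A: temp >= -17 → 118
sensor=B: temp >= -2 or status = 'ok' → 76
sensor=C: temp >= -2 or status = 'ok' → 89
sensor=G: temp >= -2 or status = 'ok' → 15
sensor=M: temp >= -2 or status = 'ok' → 16
sensor=P: temp >= -2 or status = 'ok' → 17
sensor=R: temp >= -17 → 135
sensor=T: temp >= -17 → 110
sensor=V: temp >= -2 or status = 'ok' → 97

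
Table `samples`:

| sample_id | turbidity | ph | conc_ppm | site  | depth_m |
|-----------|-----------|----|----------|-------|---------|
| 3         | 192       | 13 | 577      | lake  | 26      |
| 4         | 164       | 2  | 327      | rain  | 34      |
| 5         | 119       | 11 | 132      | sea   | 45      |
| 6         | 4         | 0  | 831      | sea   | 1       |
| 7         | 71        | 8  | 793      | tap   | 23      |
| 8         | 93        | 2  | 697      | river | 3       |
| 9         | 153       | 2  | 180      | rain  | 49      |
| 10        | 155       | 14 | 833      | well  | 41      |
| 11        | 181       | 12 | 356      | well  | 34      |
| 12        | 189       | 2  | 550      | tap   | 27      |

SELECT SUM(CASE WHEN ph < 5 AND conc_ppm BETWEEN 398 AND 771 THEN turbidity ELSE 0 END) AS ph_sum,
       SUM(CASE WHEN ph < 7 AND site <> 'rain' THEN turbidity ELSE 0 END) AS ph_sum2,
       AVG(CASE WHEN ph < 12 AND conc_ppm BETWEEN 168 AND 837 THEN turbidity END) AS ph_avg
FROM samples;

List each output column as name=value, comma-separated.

ph_sum=282, ph_sum2=286, ph_avg=112.3333333333

[ph_sum: ph < 5 AND conc_ppm BETWEEN 398 AND 771]
sample_id=3: ✗
sample_id=4: ✗
sample_id=5: ✗
sample_id=6: ✗
sample_id=7: ✗
sample_id=8: ✓ → 93
sample_id=9: ✗
sample_id=10: ✗
sample_id=11: ✗
sample_id=12: ✓ → 189
ph_sum = 93 + 189 = 282
—
[ph_sum2: ph < 7 AND site <> 'rain']
sample_id=3: ✗
sample_id=4: ✗
sample_id=5: ✗
sample_id=6: ✓ → 4
sample_id=7: ✗
sample_id=8: ✓ → 93
sample_id=9: ✗
sample_id=10: ✗
sample_id=11: ✗
sample_id=12: ✓ → 189
ph_sum2 = 4 + 93 + 189 = 286
—
[ph_avg: ph < 12 AND conc_ppm BETWEEN 168 AND 837]
sample_id=3: ✗
sample_id=4: ✓ → 164
sample_id=5: ✗
sample_id=6: ✓ → 4
sample_id=7: ✓ → 71
sample_id=8: ✓ → 93
sample_id=9: ✓ → 153
sample_id=10: ✗
sample_id=11: ✗
sample_id=12: ✓ → 189
ph_avg = (164 + 4 + 71 + 93 + 153 + 189) / 6 = 112.3333333333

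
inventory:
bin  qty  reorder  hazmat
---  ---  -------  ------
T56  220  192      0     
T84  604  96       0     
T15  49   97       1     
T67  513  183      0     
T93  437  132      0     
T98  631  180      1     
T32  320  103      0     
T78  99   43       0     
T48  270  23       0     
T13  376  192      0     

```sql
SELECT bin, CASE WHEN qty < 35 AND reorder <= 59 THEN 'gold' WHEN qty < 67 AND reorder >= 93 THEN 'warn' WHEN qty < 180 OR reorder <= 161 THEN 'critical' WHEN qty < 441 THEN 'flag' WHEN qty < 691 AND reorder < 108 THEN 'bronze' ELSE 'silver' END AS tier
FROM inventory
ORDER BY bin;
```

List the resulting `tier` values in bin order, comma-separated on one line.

flag, warn, critical, critical, flag, silver, critical, critical, critical, silver

bin=T13: qty < 441 → flag
bin=T15: qty < 67 AND reorder >= 93 → warn
bin=T32: qty < 180 OR reorder <= 161 → critical
bin=T48: qty < 180 OR reorder <= 161 → critical
bin=T56: qty < 441 → flag
bin=T67: ELSE → silver
bin=T78: qty < 180 OR reorder <= 161 → critical
bin=T84: qty < 180 OR reorder <= 161 → critical
bin=T93: qty < 180 OR reorder <= 161 → critical
bin=T98: ELSE → silver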